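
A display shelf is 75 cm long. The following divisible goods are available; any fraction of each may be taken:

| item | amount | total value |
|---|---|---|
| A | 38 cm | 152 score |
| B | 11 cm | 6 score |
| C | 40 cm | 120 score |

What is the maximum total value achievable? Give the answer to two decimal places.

263.00

Take in order of value per unit:
- A (152/38 per unit): all 38 → value 152, running total 152.00
- C (120/40 per unit): 37 of 40 → value 37×120/40 = 111.0000, running total 263.00
Total 263.00.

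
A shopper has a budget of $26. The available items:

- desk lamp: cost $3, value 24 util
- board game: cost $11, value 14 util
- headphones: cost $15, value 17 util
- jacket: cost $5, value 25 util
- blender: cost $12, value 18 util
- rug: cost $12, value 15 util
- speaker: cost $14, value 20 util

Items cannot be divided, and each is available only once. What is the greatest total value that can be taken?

69 util

Check high-value combinations within $26:
- desk lamp+jacket+speaker: cost 3+5+14=22, value 24+25+20=69
- desk lamp+jacket+blender: cost 3+5+12=20, value 24+25+18=67
- desk lamp+headphones+jacket: cost 3+15+5=23, value 24+17+25=66
Best: 69 util.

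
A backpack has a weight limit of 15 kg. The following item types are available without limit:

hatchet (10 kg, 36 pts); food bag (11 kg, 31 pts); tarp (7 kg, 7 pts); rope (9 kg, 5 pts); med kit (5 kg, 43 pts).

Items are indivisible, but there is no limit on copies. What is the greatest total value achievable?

Best value-per-unit is med kit at 43/5, and filling with it alone uses weight 3×5=15. No mix of the others beats 3×43 = 129.

129 pts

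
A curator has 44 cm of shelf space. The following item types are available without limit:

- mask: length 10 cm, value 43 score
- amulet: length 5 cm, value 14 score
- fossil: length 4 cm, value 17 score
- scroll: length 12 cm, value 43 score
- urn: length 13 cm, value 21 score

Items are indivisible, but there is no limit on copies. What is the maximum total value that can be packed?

189 score

Best value-per-unit is mask at 43/10; filling with it alone gives 4×43 = 172.
Optimal mix: 4×mask + 1×fossil → length 44, value 189.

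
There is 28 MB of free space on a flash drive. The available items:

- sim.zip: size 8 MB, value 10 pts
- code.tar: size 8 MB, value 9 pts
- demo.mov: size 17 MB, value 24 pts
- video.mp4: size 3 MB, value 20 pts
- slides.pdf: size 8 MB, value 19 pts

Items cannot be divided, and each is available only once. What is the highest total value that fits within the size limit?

Check high-value combinations within 28 MB:
- demo.mov+video.mp4+slides.pdf: size 17+3+8=28, value 24+20+19=63
- sim.zip+code.tar+video.mp4+slides.pdf: size 8+8+3+8=27, value 10+9+20+19=58
- sim.zip+demo.mov+video.mp4: size 8+17+3=28, value 10+24+20=54
Best: 63 pts.

63 pts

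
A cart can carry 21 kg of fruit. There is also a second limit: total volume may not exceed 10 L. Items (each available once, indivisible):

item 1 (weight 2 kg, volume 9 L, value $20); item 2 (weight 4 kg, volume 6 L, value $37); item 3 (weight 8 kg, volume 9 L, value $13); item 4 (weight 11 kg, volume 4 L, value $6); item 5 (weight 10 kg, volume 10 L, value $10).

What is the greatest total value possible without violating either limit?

$43

Feasible sets respecting both limits:
- item 2+item 4: weight 15, volume 10, value 43
- item 2: weight 4, volume 6, value 37
- item 1: weight 2, volume 9, value 20
- item 3: weight 8, volume 9, value 13
Best: $43.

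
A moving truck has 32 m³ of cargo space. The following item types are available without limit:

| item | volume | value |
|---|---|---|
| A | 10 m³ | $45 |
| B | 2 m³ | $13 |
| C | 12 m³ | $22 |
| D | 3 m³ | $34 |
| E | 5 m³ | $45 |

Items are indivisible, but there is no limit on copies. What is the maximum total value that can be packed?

$353

Best value-per-unit is D at 34/3; filling with it alone gives 10×34 = 340.
Optimal mix: 1×B + 10×D → volume 32, value 353.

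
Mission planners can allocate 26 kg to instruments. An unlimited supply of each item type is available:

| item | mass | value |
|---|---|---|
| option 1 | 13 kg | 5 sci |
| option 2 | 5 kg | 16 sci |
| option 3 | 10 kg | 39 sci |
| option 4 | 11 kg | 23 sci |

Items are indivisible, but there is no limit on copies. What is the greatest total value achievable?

94 sci

Best value-per-unit is option 3 at 39/10; filling with it alone gives 2×39 = 78.
Optimal mix: 1×option 2 + 2×option 3 → mass 25, value 94.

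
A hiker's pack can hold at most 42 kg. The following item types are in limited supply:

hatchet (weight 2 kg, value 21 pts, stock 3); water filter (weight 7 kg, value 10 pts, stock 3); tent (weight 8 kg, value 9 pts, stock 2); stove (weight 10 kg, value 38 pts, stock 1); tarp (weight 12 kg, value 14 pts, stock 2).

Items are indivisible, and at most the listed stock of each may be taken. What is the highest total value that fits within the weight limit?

Top feasible selections:
- 3×hatchet + 2×water filter + 1×stove + 1×tarp: weight 42, value 135
- 3×hatchet + 3×water filter + 1×stove: weight 37, value 131
Best: 135 pts.

135 pts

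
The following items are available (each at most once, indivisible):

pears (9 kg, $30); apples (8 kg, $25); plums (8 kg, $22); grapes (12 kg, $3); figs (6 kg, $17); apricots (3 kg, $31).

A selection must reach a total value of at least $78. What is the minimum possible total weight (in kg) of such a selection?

18

Subsets with value ≥ 78, sorted by total weight:
- pears+figs+apricots: weight 18, value 78
- apples+plums+apricots: weight 19, value 78
- pears+apples+apricots: weight 20, value 86
- pears+plums+apricots: weight 20, value 83
Minimum weight: 18 kg.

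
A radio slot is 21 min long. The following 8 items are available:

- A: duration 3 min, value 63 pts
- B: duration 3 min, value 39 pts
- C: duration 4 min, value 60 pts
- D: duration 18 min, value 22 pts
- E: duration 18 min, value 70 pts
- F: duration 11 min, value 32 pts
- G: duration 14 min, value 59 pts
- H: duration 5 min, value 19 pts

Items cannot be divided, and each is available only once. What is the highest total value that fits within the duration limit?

Check high-value combinations within 21 min:
- A+B+C+F: duration 3+3+4+11=21, value 63+39+60+32=194
- A+C+G: duration 3+4+14=21, value 63+60+59=182
- A+B+C+H: duration 3+3+4+5=15, value 63+39+60+19=181
Best: 194 pts.

194 pts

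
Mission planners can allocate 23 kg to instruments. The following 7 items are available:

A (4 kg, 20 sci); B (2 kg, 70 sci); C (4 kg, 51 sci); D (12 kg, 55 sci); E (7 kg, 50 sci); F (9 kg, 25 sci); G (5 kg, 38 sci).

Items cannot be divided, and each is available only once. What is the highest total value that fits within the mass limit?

229 sci

Check high-value combinations within 23 kg:
- A+B+C+E+G: mass 4+2+4+7+5=22, value 20+70+51+50+38=229
- B+C+D+G: mass 2+4+12+5=23, value 70+51+55+38=214
- B+C+E+G: mass 2+4+7+5=18, value 70+51+50+38=209
- A+B+C+D: mass 4+2+4+12=22, value 20+70+51+55=196
Best: 229 sci.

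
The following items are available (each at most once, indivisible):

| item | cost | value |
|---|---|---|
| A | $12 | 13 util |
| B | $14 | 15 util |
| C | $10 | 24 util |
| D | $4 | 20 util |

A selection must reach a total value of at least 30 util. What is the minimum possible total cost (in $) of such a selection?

14

Subsets with value ≥ 30, sorted by total cost:
- C+D: cost 14, value 44
- A+D: cost 16, value 33
- B+D: cost 18, value 35
Minimum cost: 14 $.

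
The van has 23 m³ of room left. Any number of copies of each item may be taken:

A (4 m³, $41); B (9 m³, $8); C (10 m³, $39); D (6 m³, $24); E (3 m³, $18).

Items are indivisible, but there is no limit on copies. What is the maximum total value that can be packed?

$223

Best value-per-unit is A at 41/4; filling with it alone gives 5×41 = 205.
Optimal mix: 5×A + 1×E → volume 23, value 223.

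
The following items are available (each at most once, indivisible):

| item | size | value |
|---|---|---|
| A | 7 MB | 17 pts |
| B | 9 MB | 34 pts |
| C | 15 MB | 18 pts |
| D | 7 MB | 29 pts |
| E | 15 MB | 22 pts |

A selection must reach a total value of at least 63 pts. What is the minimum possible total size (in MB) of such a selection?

Subsets with value ≥ 63, sorted by total size:
- B+D: size 16, value 63
- A+B+D: size 23, value 80
- A+D+E: size 29, value 68
Minimum size: 16 MB.

16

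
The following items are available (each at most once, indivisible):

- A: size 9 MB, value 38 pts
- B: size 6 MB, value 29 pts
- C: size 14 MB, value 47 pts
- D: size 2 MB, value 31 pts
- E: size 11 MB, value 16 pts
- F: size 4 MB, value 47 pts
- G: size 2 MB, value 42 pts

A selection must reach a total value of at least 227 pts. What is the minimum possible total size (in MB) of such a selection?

Subsets with value ≥ 227, sorted by total size:
- A+B+C+D+F+G: size 37, value 234
- A+B+C+D+E+F+G: size 48, value 250
Minimum size: 37 MB.

37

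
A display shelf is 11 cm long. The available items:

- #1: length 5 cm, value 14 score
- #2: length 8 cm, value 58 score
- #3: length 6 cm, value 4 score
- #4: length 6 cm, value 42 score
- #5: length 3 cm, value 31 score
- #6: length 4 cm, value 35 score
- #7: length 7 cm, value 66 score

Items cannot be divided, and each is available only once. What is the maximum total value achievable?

101 score

Check high-value combinations within 11 cm:
- #6+#7: length 4+7=11, value 35+66=101
- #5+#7: length 3+7=10, value 31+66=97
- #2+#5: length 8+3=11, value 58+31=89
- #4+#6: length 6+4=10, value 42+35=77
Best: 101 score.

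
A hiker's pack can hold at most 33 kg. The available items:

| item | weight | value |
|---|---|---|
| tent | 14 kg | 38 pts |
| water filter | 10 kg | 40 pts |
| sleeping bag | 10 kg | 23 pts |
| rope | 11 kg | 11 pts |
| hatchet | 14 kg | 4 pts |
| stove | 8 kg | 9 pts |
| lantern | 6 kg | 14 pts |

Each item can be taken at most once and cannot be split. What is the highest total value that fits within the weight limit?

92 pts

This is a 0/1 knapsack; check combinations near the capacity.
- tent+water filter+lantern: weight 14+10+6=30, value 38+40+14=92
- tent+water filter+stove: weight 14+10+8=32, value 38+40+9=87
- tent+water filter: weight 14+10=24, value 38+40=78
- water filter+sleeping bag+lantern: weight 10+10+6=26, value 40+23+14=77
Best: 92 pts.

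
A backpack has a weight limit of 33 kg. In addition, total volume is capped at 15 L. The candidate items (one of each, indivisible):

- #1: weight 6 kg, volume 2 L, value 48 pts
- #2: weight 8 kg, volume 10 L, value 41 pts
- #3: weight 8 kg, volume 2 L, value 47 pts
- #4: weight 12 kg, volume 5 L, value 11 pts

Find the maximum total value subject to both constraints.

Feasible sets respecting both limits:
- #1+#2+#3: weight 22, volume 14, value 136
- #1+#3+#4: weight 26, volume 9, value 106
- #1+#3: weight 14, volume 4, value 95
Best: 136 pts.

136 pts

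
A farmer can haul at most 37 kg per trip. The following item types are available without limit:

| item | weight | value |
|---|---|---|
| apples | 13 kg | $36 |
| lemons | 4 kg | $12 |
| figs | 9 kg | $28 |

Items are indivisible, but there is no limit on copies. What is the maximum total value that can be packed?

Best value-per-unit is figs at 28/9; filling with it alone gives 4×28 = 112.
Optimal mix: 7×lemons + 1×figs → weight 37, value 112.

$112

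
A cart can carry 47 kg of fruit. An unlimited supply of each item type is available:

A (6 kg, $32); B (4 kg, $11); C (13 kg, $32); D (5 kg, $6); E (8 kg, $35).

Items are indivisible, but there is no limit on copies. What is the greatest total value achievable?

Best value-per-unit is A at 32/6; filling with it alone gives 7×32 = 224.
Optimal mix: 7×A + 1×B → weight 46, value 235.

$235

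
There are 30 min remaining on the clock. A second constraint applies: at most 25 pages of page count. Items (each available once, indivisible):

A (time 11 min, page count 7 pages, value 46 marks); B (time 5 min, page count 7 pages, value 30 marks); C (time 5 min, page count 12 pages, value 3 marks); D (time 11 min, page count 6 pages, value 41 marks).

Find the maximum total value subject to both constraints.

Feasible sets respecting both limits:
- A+B+D: time 27, page count 20, value 117
- A+C+D: time 27, page count 25, value 90
- A+D: time 22, page count 13, value 87
- A+B: time 16, page count 14, value 76
Best: 117 marks.

117 marks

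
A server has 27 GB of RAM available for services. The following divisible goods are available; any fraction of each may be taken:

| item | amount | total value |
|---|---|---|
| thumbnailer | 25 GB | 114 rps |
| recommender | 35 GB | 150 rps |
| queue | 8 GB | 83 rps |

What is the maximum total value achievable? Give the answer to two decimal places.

Take in order of value per unit:
- queue (83/8 per unit): all 8 → value 83, running total 83.00
- thumbnailer (114/25 per unit): 19 of 25 → value 19×114/25 = 86.6400, running total 169.64
Total 169.64.

169.64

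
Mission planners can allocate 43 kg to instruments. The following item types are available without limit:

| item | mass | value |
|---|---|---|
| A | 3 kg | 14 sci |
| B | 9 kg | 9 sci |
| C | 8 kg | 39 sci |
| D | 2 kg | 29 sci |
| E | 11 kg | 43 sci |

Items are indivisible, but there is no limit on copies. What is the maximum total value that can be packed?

Best value-per-unit is D at 29/2, and filling with it alone uses mass 21×2=42. No mix of the others beats 21×29 = 609.

609 sci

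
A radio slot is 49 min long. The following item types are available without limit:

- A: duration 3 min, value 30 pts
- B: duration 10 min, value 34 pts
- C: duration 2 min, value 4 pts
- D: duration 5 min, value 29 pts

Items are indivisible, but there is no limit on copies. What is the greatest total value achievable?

480 pts

Best value-per-unit is A at 30/3, and filling with it alone uses duration 16×3=48. No mix of the others beats 16×30 = 480.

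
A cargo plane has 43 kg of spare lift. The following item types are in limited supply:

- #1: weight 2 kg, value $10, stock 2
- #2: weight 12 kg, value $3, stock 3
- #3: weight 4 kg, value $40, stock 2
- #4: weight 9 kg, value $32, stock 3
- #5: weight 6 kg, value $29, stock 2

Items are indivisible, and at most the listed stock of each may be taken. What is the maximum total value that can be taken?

$222

Top feasible selections:
- 2×#1 + 2×#3 + 2×#4 + 2×#5: weight 42, value 222
- 1×#1 + 2×#3 + 3×#4 + 1×#5: weight 43, value 215
- 1×#1 + 2×#3 + 2×#4 + 2×#5: weight 40, value 212
- 2×#3 + 3×#4 + 1×#5: weight 41, value 205
Best: $222.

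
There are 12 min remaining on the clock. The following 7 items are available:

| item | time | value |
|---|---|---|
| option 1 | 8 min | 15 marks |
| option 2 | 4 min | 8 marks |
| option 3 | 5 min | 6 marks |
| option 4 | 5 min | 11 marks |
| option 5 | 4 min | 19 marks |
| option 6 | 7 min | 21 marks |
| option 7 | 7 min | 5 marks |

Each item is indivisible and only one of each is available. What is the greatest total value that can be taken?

40 marks

Check high-value combinations within 12 min:
- option 5+option 6: time 4+7=11, value 19+21=40
- option 1+option 5: time 8+4=12, value 15+19=34
- option 4+option 6: time 5+7=12, value 11+21=32
Best: 40 marks.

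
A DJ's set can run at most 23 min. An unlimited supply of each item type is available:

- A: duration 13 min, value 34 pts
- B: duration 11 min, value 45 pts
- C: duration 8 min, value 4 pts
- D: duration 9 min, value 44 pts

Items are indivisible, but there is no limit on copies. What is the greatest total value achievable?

90 pts

Best value-per-unit is D at 44/9; filling with it alone gives 2×44 = 88.
Optimal mix: 2×B → duration 22, value 90.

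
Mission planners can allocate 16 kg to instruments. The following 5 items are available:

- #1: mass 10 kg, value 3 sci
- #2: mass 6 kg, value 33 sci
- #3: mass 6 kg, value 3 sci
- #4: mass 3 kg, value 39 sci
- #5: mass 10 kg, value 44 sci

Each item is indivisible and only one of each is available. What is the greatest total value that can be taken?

83 sci

Check high-value combinations within 16 kg:
- #4+#5: mass 3+10=13, value 39+44=83
- #2+#5: mass 6+10=16, value 33+44=77
- #2+#3+#4: mass 6+6+3=15, value 33+3+39=75
- #2+#4: mass 6+3=9, value 33+39=72
Best: 83 sci.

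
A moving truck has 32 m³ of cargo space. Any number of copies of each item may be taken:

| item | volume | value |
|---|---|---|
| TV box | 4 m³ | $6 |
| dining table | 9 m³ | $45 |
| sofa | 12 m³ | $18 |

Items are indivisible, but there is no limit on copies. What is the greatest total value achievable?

Best value-per-unit is dining table at 45/9; filling with it alone gives 3×45 = 135.
Optimal mix: 1×TV box + 3×dining table → volume 31, value 141.

$141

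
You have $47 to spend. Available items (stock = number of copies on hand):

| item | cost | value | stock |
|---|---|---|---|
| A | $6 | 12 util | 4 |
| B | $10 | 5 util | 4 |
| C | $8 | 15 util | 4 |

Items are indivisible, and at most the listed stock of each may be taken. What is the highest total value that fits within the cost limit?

84 util

Best selections within cost 47 and stock limits:
- 2×A + 4×C: cost 44, value 84
- 3×A + 3×C: cost 42, value 81
- 4×A + 2×C: cost 40, value 78
- 2×A + 1×B + 3×C: cost 46, value 74
Best: 84 util.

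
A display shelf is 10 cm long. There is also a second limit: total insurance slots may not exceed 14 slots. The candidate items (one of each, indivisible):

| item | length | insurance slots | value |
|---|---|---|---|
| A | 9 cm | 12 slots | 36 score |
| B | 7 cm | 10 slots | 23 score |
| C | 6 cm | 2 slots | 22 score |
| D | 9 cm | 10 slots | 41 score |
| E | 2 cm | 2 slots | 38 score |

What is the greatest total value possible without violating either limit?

Feasible sets respecting both limits:
- B+E: length 9, insurance slots 12, value 61
- C+E: length 8, insurance slots 4, value 60
- D: length 9, insurance slots 10, value 41
- E: length 2, insurance slots 2, value 38
Best: 61 score.

61 score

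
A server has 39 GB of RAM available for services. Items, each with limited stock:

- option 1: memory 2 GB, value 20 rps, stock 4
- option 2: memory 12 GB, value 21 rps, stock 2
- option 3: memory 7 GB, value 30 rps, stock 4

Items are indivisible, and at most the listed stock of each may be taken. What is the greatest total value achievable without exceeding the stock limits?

Top feasible selections:
- 4×option 1 + 4×option 3: memory 36, value 200
- 3×option 1 + 4×option 3: memory 34, value 180
- 3×option 1 + 1×option 2 + 3×option 3: memory 39, value 171
Best: 200 rps.

200 rps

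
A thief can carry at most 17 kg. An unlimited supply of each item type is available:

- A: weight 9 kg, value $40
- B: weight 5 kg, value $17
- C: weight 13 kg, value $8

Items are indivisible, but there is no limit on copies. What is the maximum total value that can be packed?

Best value-per-unit is A at 40/9; filling with it alone gives 1×40 = 40.
Optimal mix: 1×A + 1×B → weight 14, value 57.

$57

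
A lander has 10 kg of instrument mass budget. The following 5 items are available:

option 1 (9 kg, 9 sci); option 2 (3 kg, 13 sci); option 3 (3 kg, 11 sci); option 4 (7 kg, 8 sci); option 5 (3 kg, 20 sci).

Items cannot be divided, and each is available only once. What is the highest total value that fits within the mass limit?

Check high-value combinations within 10 kg:
- option 2+option 3+option 5: mass 3+3+3=9, value 13+11+20=44
- option 2+option 5: mass 3+3=6, value 13+20=33
- option 3+option 5: mass 3+3=6, value 11+20=31
- option 4+option 5: mass 7+3=10, value 8+20=28
- option 2+option 3: mass 3+3=6, value 13+11=24
Best: 44 sci.

44 sci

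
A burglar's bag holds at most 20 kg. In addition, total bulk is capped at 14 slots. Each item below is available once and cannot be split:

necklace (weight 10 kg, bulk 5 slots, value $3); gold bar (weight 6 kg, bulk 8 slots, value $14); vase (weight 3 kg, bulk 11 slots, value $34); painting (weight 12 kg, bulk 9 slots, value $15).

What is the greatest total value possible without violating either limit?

Feasible sets respecting both limits:
- vase: weight 3, bulk 11, value 34
- necklace+gold bar: weight 16, bulk 13, value 17
- painting: weight 12, bulk 9, value 15
- gold bar: weight 6, bulk 8, value 14
Best: $34.

$34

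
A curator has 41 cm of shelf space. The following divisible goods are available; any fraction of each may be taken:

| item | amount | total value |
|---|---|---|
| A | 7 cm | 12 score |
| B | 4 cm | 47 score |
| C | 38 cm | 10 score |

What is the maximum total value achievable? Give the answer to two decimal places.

Take in order of value per unit:
- B (47/4 per unit): all 4 → value 47, running total 47.00
- A (12/7 per unit): all 7 → value 12, running total 59.00
- C (10/38 per unit): 30 of 38 → value 30×10/38 = 7.8947, running total 66.89
Total 66.89.

66.89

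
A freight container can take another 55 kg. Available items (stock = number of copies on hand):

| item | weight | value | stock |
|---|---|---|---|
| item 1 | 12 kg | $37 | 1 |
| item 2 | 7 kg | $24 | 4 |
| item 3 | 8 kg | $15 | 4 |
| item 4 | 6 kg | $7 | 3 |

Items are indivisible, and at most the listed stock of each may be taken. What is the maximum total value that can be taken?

$155

Top feasible selections:
- 1×item 1 + 4×item 2 + 1×item 3 + 1×item 4: weight 54, value 155
- 1×item 1 + 4×item 2 + 1×item 3: weight 48, value 148
Best: $155.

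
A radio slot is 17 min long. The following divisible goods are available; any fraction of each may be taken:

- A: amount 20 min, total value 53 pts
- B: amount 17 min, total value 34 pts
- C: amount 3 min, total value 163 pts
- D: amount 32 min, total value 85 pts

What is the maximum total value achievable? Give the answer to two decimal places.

Take in order of value per unit:
- C (163/3 per unit): all 3 → value 163, running total 163.00
- D (85/32 per unit): 14 of 32 → value 14×85/32 = 37.1875, running total 200.19
Total 200.19.

200.19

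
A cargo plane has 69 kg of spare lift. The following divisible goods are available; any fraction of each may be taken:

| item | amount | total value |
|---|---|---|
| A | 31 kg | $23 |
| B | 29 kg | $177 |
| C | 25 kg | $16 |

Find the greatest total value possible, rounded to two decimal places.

205.76

Take in order of value per unit:
- B (177/29 per unit): all 29 → value 177, running total 177.00
- A (23/31 per unit): all 31 → value 23, running total 200.00
- C (16/25 per unit): 9 of 25 → value 9×16/25 = 5.7600, running total 205.76
Total 205.76.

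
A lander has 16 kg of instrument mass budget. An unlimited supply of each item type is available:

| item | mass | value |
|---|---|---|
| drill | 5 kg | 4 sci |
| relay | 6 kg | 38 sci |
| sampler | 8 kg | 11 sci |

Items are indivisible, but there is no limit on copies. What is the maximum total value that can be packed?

Best value-per-unit is relay at 38/6, and filling with it alone uses mass 2×6=12. No mix of the others beats 2×38 = 76.

76 sci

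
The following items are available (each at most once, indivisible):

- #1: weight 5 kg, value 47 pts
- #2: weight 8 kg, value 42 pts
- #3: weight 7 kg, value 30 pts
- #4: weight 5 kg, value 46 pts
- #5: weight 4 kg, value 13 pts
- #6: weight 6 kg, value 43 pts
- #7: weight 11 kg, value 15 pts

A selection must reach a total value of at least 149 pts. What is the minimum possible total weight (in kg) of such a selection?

Subsets with value ≥ 149, sorted by total weight:
- #1+#4+#5+#6: weight 20, value 149
- #1+#3+#4+#6: weight 23, value 166
Minimum weight: 20 kg.

20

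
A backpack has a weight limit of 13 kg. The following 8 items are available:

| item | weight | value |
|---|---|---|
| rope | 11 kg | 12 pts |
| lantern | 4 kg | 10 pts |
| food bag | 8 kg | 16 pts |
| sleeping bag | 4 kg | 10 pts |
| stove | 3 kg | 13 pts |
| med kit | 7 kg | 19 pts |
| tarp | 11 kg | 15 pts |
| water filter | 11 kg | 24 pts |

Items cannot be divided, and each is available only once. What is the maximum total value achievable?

Check high-value combinations within 13 kg:
- lantern+sleeping bag+stove: weight 4+4+3=11, value 10+10+13=33
- stove+med kit: weight 3+7=10, value 13+19=32
- food bag+stove: weight 8+3=11, value 16+13=29
Best: 33 pts.

33 pts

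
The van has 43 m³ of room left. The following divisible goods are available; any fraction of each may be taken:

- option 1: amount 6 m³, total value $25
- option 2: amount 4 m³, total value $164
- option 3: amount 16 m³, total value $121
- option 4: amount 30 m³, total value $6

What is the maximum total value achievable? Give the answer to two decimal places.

Take in order of value per unit:
- option 2 (164/4 per unit): all 4 → value 164, running total 164.00
- option 3 (121/16 per unit): all 16 → value 121, running total 285.00
- option 1 (25/6 per unit): all 6 → value 25, running total 310.00
- option 4 (6/30 per unit): 17 of 30 → value 17×6/30 = 3.4000, running total 313.40
Total 313.40.

313.40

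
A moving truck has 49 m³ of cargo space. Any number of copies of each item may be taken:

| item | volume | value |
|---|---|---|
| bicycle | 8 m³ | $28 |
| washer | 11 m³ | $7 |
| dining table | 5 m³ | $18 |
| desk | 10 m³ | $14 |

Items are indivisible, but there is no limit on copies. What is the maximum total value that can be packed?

Best value-per-unit is dining table at 18/5; filling with it alone gives 9×18 = 162.
Optimal mix: 3×bicycle + 5×dining table → volume 49, value 174.

$174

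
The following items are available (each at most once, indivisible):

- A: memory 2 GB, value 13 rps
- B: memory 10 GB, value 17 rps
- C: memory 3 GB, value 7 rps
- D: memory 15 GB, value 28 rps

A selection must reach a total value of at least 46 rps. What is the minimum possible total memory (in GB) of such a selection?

Subsets with value ≥ 46, sorted by total memory:
- A+C+D: memory 20, value 48
- A+B+D: memory 27, value 58
- B+C+D: memory 28, value 52
- A+B+C+D: memory 30, value 65
Minimum memory: 20 GB.

20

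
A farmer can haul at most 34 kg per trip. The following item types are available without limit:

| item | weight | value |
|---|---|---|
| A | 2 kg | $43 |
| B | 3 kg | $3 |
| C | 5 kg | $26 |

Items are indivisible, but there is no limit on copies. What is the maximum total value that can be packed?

Best value-per-unit is A at 43/2, and filling with it alone uses weight 17×2=34. No mix of the others beats 17×43 = 731.

$731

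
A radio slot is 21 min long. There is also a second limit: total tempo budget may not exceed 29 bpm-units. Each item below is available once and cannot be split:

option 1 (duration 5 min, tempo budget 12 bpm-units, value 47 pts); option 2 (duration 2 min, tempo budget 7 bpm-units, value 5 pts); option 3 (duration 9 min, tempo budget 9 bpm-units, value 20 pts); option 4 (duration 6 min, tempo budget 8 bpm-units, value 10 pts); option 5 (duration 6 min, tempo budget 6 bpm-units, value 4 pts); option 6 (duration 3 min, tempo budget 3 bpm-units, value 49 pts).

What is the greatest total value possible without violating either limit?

116 pts

Feasible sets respecting both limits:
- option 1+option 3+option 6: duration 17, tempo budget 24, value 116
- option 1+option 4+option 5+option 6: duration 20, tempo budget 29, value 110
- option 1+option 4+option 6: duration 14, tempo budget 23, value 106
- option 1+option 2+option 5+option 6: duration 16, tempo budget 28, value 105
Best: 116 pts.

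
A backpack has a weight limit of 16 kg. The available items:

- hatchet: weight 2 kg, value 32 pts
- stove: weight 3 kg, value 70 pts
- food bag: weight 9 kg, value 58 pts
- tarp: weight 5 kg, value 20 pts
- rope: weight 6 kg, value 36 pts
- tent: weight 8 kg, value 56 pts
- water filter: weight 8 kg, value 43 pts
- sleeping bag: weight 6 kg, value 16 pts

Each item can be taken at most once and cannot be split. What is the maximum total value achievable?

160 pts

Check high-value combinations within 16 kg:
- hatchet+stove+food bag: weight 2+3+9=14, value 32+70+58=160
- hatchet+stove+tent: weight 2+3+8=13, value 32+70+56=158
- hatchet+stove+tarp+rope: weight 2+3+5+6=16, value 32+70+20+36=158
Best: 160 pts.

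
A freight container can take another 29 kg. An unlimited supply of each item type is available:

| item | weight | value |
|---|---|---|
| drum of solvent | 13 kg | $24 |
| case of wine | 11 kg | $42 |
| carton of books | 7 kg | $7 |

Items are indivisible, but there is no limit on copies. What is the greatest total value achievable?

$91

Best value-per-unit is case of wine at 42/11; filling with it alone gives 2×42 = 84.
Optimal mix: 2×case of wine + 1×carton of books → weight 29, value 91.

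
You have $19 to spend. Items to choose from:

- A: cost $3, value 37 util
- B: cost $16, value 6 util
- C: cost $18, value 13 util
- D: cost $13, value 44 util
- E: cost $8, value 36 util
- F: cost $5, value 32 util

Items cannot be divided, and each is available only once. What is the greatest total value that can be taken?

Check high-value combinations within $19:
- A+E+F: cost 3+8+5=16, value 37+36+32=105
- A+D: cost 3+13=16, value 37+44=81
- D+F: cost 13+5=18, value 44+32=76
Best: 105 util.

105 util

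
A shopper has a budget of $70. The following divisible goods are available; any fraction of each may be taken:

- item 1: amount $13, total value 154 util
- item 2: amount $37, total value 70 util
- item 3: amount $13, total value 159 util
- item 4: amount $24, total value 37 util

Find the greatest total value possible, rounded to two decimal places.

Take in order of value per unit:
- item 3 (159/13 per unit): all 13 → value 159, running total 159.00
- item 1 (154/13 per unit): all 13 → value 154, running total 313.00
- item 2 (70/37 per unit): all 37 → value 70, running total 383.00
- item 4 (37/24 per unit): 7 of 24 → value 7×37/24 = 10.7917, running total 393.79
Total 393.79.

393.79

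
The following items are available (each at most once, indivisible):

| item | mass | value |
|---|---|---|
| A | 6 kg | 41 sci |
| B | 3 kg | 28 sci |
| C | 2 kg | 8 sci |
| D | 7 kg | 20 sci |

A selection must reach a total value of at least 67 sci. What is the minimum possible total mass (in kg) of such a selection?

Subsets with value ≥ 67, sorted by total mass:
- A+B: mass 9, value 69
- A+B+C: mass 11, value 77
Minimum mass: 9 kg.

9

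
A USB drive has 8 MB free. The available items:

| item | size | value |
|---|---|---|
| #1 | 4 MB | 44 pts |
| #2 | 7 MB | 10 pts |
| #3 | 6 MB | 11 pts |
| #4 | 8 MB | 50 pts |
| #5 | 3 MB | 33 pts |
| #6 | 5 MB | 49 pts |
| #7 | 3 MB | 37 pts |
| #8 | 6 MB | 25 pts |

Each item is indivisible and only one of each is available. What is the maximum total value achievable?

Check high-value combinations within 8 MB:
- #6+#7: size 5+3=8, value 49+37=86
- #5+#6: size 3+5=8, value 33+49=82
- #1+#7: size 4+3=7, value 44+37=81
- #1+#5: size 4+3=7, value 44+33=77
- #5+#7: size 3+3=6, value 33+37=70
Best: 86 pts.

86 pts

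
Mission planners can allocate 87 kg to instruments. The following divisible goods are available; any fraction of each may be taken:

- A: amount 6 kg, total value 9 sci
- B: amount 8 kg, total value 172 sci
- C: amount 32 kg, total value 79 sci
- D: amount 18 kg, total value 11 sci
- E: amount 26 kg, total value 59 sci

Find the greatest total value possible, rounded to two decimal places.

328.17

Take in order of value per unit:
- B (172/8 per unit): all 8 → value 172, running total 172.00
- C (79/32 per unit): all 32 → value 79, running total 251.00
- E (59/26 per unit): all 26 → value 59, running total 310.00
- A (9/6 per unit): all 6 → value 9, running total 319.00
- D (11/18 per unit): 15 of 18 → value 15×11/18 = 9.1667, running total 328.17
Total 328.17.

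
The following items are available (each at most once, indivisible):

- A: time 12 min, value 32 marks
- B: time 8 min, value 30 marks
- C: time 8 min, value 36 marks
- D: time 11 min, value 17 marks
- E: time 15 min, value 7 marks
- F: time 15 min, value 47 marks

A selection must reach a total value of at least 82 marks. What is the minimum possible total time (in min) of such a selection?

23

Subsets with value ≥ 82, sorted by total time:
- C+F: time 23, value 83
- B+C+D: time 27, value 83
Minimum time: 23 min.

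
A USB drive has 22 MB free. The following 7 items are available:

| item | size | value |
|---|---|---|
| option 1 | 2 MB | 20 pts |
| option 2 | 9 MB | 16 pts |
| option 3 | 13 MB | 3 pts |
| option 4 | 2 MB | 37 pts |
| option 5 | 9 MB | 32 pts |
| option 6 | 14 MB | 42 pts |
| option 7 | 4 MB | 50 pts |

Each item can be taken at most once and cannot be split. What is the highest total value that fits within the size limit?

149 pts

Check high-value combinations within 22 MB:
- option 1+option 4+option 6+option 7: size 2+2+14+4=22, value 20+37+42+50=149
- option 1+option 4+option 5+option 7: size 2+2+9+4=17, value 20+37+32+50=139
- option 4+option 6+option 7: size 2+14+4=20, value 37+42+50=129
- option 1+option 2+option 4+option 7: size 2+9+2+4=17, value 20+16+37+50=123
Best: 149 pts.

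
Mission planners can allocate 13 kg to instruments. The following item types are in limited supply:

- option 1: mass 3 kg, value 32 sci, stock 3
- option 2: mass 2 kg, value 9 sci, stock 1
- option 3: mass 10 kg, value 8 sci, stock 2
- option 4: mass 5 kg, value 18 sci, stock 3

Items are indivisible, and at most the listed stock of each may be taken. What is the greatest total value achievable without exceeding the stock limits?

105 sci

Top feasible selections:
- 3×option 1 + 1×option 2: mass 11, value 105
- 3×option 1: mass 9, value 96
- 2×option 1 + 1×option 2 + 1×option 4: mass 13, value 91
- 2×option 1 + 1×option 4: mass 11, value 82
Best: 105 sci.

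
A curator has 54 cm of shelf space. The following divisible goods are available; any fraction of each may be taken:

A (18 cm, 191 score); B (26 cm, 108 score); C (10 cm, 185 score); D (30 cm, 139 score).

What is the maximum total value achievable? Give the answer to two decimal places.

496.47

Take in order of value per unit:
- C (185/10 per unit): all 10 → value 185, running total 185.00
- A (191/18 per unit): all 18 → value 191, running total 376.00
- D (139/30 per unit): 26 of 30 → value 26×139/30 = 120.4667, running total 496.47
Total 496.47.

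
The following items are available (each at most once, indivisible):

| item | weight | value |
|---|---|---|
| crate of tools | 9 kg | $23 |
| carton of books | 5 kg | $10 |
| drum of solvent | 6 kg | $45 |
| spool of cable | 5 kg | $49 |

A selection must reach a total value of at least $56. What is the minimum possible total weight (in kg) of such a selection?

10

Subsets with value ≥ 56, sorted by total weight:
- carton of books+spool of cable: weight 10, value 59
- drum of solvent+spool of cable: weight 11, value 94
Minimum weight: 10 kg.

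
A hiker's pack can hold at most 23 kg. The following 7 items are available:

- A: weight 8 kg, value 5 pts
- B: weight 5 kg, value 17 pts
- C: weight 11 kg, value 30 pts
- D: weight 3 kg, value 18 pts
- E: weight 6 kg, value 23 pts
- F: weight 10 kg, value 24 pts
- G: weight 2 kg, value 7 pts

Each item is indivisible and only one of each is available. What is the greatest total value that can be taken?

78 pts

Check high-value combinations within 23 kg:
- C+D+E+G: weight 11+3+6+2=22, value 30+18+23+7=78
- B+C+D+G: weight 5+11+3+2=21, value 17+30+18+7=72
- D+E+F+G: weight 3+6+10+2=21, value 18+23+24+7=72
- C+D+E: weight 11+3+6=20, value 30+18+23=71
Best: 78 pts.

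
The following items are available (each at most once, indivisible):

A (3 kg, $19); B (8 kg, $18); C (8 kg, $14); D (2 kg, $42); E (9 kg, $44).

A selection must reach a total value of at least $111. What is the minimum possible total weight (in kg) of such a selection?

Subsets with value ≥ 111, sorted by total weight:
- A+B+D+E: weight 22, value 123
- A+C+D+E: weight 22, value 119
Minimum weight: 22 kg.

22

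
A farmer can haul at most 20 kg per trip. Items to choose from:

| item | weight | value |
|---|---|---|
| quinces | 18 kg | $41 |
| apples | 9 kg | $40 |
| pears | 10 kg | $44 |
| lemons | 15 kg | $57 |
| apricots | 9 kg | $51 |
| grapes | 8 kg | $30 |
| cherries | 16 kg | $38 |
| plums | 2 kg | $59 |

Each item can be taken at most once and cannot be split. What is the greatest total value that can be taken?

Check high-value combinations within 20 kg:
- apples+apricots+plums: weight 9+9+2=20, value 40+51+59=150
- apricots+grapes+plums: weight 9+8+2=19, value 51+30+59=140
- pears+grapes+plums: weight 10+8+2=20, value 44+30+59=133
Best: $150.

$150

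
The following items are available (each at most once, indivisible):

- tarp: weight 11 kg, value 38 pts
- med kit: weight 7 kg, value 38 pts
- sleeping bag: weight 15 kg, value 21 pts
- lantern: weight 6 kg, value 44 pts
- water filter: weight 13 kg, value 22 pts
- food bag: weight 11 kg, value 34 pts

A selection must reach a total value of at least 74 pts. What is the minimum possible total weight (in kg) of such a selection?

Subsets with value ≥ 74, sorted by total weight:
- med kit+lantern: weight 13, value 82
- tarp+lantern: weight 17, value 82
Minimum weight: 13 kg.

13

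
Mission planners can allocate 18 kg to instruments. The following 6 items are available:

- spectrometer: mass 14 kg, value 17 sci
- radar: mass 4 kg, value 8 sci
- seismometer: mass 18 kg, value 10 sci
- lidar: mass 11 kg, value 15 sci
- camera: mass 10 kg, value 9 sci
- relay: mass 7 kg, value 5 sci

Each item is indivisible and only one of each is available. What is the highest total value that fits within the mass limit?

This is a 0/1 knapsack; check combinations near the capacity.
- spectrometer+radar: mass 14+4=18, value 17+8=25
- radar+lidar: mass 4+11=15, value 8+15=23
- lidar+relay: mass 11+7=18, value 15+5=20
- spectrometer: mass 14, value 17
- radar+camera: mass 4+10=14, value 8+9=17
Best: 25 sci.

25 sci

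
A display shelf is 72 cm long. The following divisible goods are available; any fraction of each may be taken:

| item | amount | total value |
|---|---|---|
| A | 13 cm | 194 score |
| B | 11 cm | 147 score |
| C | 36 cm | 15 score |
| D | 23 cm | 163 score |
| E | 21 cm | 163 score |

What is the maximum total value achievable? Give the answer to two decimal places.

668.67

Take in order of value per unit:
- A (194/13 per unit): all 13 → value 194, running total 194.00
- B (147/11 per unit): all 11 → value 147, running total 341.00
- E (163/21 per unit): all 21 → value 163, running total 504.00
- D (163/23 per unit): all 23 → value 163, running total 667.00
- C (15/36 per unit): 4 of 36 → value 4×15/36 = 1.6667, running total 668.67
Total 668.67.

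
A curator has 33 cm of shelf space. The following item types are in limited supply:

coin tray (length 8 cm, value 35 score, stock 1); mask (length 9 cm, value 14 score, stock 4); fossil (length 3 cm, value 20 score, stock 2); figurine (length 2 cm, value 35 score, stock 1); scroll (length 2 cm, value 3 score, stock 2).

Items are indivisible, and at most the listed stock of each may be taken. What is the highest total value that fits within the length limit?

Best selections within length 33 and stock limits:
- 1×coin tray + 1×mask + 2×fossil + 1×figurine + 2×scroll: length 29, value 130
- 1×coin tray + 1×mask + 2×fossil + 1×figurine + 1×scroll: length 27, value 127
Best: 130 score.

130 score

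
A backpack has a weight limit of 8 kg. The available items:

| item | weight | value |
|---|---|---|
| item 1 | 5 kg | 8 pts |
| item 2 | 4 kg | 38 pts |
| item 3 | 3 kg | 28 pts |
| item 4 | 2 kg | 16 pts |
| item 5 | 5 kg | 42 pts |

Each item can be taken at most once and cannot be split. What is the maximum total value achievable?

70 pts

Check high-value combinations within 8 kg:
- item 3+item 5: weight 3+5=8, value 28+42=70
- item 2+item 3: weight 4+3=7, value 38+28=66
- item 4+item 5: weight 2+5=7, value 16+42=58
- item 2+item 4: weight 4+2=6, value 38+16=54
- item 3+item 4: weight 3+2=5, value 28+16=44
Best: 70 pts.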